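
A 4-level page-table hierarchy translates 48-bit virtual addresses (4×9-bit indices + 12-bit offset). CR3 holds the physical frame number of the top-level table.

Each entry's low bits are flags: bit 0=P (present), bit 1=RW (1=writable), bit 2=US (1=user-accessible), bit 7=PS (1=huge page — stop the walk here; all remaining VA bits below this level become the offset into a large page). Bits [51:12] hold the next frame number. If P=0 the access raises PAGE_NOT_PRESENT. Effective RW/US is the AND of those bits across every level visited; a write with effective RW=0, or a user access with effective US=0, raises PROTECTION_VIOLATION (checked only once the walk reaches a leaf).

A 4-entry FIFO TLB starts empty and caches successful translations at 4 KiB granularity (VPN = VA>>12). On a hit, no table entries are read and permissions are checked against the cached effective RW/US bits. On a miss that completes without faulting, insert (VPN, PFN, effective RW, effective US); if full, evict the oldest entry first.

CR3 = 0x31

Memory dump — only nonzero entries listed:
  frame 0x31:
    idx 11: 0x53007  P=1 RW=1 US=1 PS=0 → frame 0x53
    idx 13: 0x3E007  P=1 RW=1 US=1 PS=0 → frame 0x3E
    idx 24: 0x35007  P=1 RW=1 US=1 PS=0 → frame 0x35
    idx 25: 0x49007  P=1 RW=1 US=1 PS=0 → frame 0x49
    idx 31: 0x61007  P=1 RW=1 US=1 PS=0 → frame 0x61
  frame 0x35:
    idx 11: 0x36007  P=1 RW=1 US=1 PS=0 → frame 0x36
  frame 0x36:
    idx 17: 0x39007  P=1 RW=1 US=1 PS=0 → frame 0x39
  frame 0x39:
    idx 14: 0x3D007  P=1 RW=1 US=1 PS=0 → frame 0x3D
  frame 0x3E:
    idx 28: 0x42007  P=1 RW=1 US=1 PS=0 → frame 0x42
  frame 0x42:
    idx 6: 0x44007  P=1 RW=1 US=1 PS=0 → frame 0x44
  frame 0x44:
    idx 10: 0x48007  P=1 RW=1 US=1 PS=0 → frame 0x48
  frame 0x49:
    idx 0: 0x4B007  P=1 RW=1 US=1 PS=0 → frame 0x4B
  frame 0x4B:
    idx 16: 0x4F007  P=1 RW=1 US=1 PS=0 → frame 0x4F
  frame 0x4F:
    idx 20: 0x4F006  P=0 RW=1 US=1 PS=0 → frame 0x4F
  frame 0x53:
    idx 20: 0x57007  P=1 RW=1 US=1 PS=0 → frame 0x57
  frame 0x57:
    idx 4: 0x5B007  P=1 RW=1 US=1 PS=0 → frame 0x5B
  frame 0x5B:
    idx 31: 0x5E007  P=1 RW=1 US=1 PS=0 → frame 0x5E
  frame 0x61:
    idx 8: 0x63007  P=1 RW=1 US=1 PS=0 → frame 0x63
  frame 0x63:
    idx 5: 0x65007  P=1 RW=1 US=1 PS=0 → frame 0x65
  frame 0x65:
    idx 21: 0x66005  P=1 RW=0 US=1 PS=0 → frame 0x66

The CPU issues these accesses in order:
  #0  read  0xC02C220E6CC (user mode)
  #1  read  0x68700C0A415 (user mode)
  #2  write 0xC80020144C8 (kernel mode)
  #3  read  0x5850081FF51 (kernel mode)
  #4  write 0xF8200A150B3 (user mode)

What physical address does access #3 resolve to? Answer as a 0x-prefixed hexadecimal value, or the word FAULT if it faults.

Walk each access:
#0 VA=0xC02C220E6CC (r,user):
  [0] read 0x31 idx=24: raw=0x35007 flags P=1 W=1 U=1 S=0
  [1] read 0x35 idx=11: raw=0x36007 flags P=1 W=1 U=1 S=0
  [2] read 0x36 idx=17: raw=0x39007 flags P=1 W=1 U=1 S=0
  [3] read 0x39 idx=14: raw=0x3D007 flags P=1 W=1 U=1 S=0
  ⇒ phys 0x3D6CC  [4 reads]
#1 VA=0x68700C0A415 (r,user):
  [0] read 0x31 idx=13: raw=0x3E007 flags P=1 W=1 U=1 S=0
  [1] read 0x3E idx=28: raw=0x42007 flags P=1 W=1 U=1 S=0
  [2] read 0x42 idx=6: raw=0x44007 flags P=1 W=1 U=1 S=0
  [3] read 0x44 idx=10: raw=0x48007 flags P=1 W=1 U=1 S=0
  ⇒ phys 0x48415  [4 reads]
#2 VA=0xC80020144C8 (w,kernel):
  [0] read 0x31 idx=25: raw=0x49007 flags P=1 W=1 U=1 S=0
  [1] read 0x49 idx=0: raw=0x4B007 flags P=1 W=1 U=1 S=0
  [2] read 0x4B idx=16: raw=0x4F007 flags P=1 W=1 U=1 S=0
  [3] read 0x4F idx=20: raw=0x4F006 flags P=0 W=1 U=1 S=0
  → PAGE_NOT_PRESENT  (4 entries read)
#3 VA=0x5850081FF51 (r,kernel):
  [0] read 0x31 idx=11: raw=0x53007 flags P=1 W=1 U=1 S=0
  [1] read 0x53 idx=20: raw=0x57007 flags P=1 W=1 U=1 S=0
  [2] read 0x57 idx=4: raw=0x5B007 flags P=1 W=1 U=1 S=0
  [3] read 0x5B idx=31: raw=0x5E007 flags P=1 W=1 U=1 S=0
  ⇒ phys 0x5EF51  [4 reads]
#4 VA=0xF8200A150B3 (w,user):
  [0] read 0x31 idx=31: raw=0x61007 flags P=1 W=1 U=1 S=0
  [1] read 0x61 idx=8: raw=0x63007 flags P=1 W=1 U=1 S=0
  [2] read 0x63 idx=5: raw=0x65007 flags P=1 W=1 U=1 S=0
  [3] read 0x65 idx=21: raw=0x66005 flags P=1 W=0 U=1 S=0
  → PROTECTION_VIOLATION  (4 entries read)

Access #3 PA: 0x5EF51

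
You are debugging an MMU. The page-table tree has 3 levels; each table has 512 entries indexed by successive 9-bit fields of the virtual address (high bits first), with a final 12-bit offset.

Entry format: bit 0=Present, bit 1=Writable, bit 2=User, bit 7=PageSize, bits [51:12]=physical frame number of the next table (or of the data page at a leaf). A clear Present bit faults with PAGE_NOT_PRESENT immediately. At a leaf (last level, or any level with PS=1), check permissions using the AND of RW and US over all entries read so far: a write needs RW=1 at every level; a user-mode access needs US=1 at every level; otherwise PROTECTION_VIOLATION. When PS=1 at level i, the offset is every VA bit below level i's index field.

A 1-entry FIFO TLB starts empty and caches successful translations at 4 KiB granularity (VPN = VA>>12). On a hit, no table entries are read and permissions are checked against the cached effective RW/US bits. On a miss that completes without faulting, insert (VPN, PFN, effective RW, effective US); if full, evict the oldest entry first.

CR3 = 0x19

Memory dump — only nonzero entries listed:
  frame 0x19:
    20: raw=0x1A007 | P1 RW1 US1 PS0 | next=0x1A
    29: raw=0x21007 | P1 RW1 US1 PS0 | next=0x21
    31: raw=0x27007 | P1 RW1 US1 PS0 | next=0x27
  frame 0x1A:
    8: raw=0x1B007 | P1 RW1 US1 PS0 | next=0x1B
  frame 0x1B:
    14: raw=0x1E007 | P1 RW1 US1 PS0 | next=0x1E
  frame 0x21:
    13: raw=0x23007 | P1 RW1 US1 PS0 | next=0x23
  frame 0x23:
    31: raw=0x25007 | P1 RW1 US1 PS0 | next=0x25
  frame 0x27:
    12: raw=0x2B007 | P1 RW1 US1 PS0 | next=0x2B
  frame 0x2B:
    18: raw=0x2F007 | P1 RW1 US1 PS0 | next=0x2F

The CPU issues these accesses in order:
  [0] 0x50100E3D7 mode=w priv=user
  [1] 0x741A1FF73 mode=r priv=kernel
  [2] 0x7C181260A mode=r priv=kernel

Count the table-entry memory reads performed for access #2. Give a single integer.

Per-access translation:
#0 VA=0x50100E3D7 (w,user):
  L0 @0x19[20] → 0x1A007  P=1,RW=1,US=1,PS=0
  L1 @0x1A[8] → 0x1B007  P=1,RW=1,US=1,PS=0
  L2 @0x1B[14] → 0x1E007  P=1,RW=1,US=1,PS=0
  ⇒ phys 0x1E3D7  [3 reads]
#1 VA=0x741A1FF73 (r,kernel):
  L0 @0x19[29] → 0x21007  P=1,RW=1,US=1,PS=0
  L1 @0x21[13] → 0x23007  P=1,RW=1,US=1,PS=0
  L2 @0x23[31] → 0x25007  P=1,RW=1,US=1,PS=0
  ⇒ phys 0x25F73  [3 reads]
#2 VA=0x7C181260A (r,kernel):
  L0 @0x19[31] → 0x27007  P=1,RW=1,US=1,PS=0
  L1 @0x27[12] → 0x2B007  P=1,RW=1,US=1,PS=0
  L2 @0x2B[18] → 0x2F007  P=1,RW=1,US=1,PS=0
  ⇒ phys 0x2F60A  [3 reads]

Entries read for #2: 3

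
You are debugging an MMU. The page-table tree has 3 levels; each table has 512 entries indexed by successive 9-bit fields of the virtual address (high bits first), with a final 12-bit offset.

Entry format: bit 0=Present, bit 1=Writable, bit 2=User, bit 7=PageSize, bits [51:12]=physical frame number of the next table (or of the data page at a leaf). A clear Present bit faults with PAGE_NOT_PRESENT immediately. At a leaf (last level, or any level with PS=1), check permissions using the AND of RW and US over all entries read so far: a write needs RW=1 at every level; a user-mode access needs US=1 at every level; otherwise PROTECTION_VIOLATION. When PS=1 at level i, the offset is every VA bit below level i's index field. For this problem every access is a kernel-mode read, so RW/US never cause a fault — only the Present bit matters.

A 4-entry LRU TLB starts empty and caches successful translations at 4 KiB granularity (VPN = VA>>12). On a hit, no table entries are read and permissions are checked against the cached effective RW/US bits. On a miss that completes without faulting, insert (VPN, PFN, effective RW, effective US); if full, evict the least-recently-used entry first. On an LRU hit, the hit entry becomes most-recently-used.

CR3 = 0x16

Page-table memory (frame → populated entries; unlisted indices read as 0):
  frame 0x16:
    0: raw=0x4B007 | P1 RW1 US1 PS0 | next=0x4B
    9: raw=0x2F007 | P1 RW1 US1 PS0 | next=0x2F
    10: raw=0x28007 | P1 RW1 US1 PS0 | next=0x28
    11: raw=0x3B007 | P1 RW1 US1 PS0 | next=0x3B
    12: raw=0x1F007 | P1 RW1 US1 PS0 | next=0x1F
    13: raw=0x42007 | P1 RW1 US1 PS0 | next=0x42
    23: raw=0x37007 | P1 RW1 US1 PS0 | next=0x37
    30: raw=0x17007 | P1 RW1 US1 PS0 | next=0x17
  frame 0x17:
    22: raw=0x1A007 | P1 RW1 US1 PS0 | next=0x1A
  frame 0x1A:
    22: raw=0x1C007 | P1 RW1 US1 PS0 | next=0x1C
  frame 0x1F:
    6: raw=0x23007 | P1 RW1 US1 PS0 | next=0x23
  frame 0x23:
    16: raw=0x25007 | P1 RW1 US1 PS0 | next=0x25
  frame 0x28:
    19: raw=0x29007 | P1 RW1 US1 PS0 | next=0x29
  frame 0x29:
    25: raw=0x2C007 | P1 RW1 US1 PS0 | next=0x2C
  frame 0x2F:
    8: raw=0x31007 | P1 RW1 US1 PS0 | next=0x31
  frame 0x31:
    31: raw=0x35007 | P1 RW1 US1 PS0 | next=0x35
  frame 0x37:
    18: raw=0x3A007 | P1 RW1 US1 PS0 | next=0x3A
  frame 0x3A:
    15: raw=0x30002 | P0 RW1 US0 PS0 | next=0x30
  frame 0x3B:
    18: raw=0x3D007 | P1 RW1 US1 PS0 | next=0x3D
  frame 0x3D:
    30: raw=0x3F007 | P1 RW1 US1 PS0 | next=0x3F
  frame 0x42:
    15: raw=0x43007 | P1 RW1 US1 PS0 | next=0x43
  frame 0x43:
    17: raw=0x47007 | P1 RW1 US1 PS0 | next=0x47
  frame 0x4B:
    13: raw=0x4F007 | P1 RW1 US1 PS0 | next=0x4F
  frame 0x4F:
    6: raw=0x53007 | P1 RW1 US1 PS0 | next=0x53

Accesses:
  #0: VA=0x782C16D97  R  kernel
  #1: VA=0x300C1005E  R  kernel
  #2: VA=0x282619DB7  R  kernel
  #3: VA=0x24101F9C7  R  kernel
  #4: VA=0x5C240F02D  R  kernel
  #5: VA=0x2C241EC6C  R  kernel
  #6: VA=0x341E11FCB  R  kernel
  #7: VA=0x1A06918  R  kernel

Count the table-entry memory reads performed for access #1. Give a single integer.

Per-access translation:
#0 VA=0x782C16D97 (r,kernel):
  L0: frame=0x16 idx=30 entry=0x17007 [P=1 RW=1 US=1 PS=0]
  L1: frame=0x17 idx=22 entry=0x1A007 [P=1 RW=1 US=1 PS=0]
  L2: frame=0x1A idx=22 entry=0x1C007 [P=1 RW=1 US=1 PS=0]
  ⇒ phys 0x1CD97  [3 reads]
#1 VA=0x300C1005E (r,kernel):
  L0: frame=0x16 idx=12 entry=0x1F007 [P=1 RW=1 US=1 PS=0]
  L1: frame=0x1F idx=6 entry=0x23007 [P=1 RW=1 US=1 PS=0]
  L2: frame=0x23 idx=16 entry=0x25007 [P=1 RW=1 US=1 PS=0]
  ⇒ phys 0x2505E  [3 reads]
#2 VA=0x282619DB7 (r,kernel):
  L0: frame=0x16 idx=10 entry=0x28007 [P=1 RW=1 US=1 PS=0]
  L1: frame=0x28 idx=19 entry=0x29007 [P=1 RW=1 US=1 PS=0]
  L2: frame=0x29 idx=25 entry=0x2C007 [P=1 RW=1 US=1 PS=0]
  ⇒ phys 0x2CDB7  [3 reads]
#3 VA=0x24101F9C7 (r,kernel):
  L0: frame=0x16 idx=9 entry=0x2F007 [P=1 RW=1 US=1 PS=0]
  L1: frame=0x2F idx=8 entry=0x31007 [P=1 RW=1 US=1 PS=0]
  L2: frame=0x31 idx=31 entry=0x35007 [P=1 RW=1 US=1 PS=0]
  ⇒ phys 0x359C7  [3 reads]
#4 VA=0x5C240F02D (r,kernel):
  L0: frame=0x16 idx=23 entry=0x37007 [P=1 RW=1 US=1 PS=0]
  L1: frame=0x37 idx=18 entry=0x3A007 [P=1 RW=1 US=1 PS=0]
  L2: frame=0x3A idx=15 entry=0x30002 [P=0 RW=1 US=0 PS=0]
  ✗ PAGE_NOT_PRESENT  [3 reads]
#5 VA=0x2C241EC6C (r,kernel):
  L0: frame=0x16 idx=11 entry=0x3B007 [P=1 RW=1 US=1 PS=0]
  L1: frame=0x3B idx=18 entry=0x3D007 [P=1 RW=1 US=1 PS=0]
  L2: frame=0x3D idx=30 entry=0x3F007 [P=1 RW=1 US=1 PS=0]
  ⇒ phys 0x3FC6C  [3 reads]
#6 VA=0x341E11FCB (r,kernel):
  L0: frame=0x16 idx=13 entry=0x42007 [P=1 RW=1 US=1 PS=0]
  L1: frame=0x42 idx=15 entry=0x43007 [P=1 RW=1 US=1 PS=0]
  L2: frame=0x43 idx=17 entry=0x47007 [P=1 RW=1 US=1 PS=0]
  ⇒ phys 0x47FCB  [3 reads]
#7 VA=0x1A06918 (r,kernel):
  L0: frame=0x16 idx=0 entry=0x4B007 [P=1 RW=1 US=1 PS=0]
  L1: frame=0x4B idx=13 entry=0x4F007 [P=1 RW=1 US=1 PS=0]
  L2: frame=0x4F idx=6 entry=0x53007 [P=1 RW=1 US=1 PS=0]
  ⇒ phys 0x53918  [3 reads]

Entries read for #1: 3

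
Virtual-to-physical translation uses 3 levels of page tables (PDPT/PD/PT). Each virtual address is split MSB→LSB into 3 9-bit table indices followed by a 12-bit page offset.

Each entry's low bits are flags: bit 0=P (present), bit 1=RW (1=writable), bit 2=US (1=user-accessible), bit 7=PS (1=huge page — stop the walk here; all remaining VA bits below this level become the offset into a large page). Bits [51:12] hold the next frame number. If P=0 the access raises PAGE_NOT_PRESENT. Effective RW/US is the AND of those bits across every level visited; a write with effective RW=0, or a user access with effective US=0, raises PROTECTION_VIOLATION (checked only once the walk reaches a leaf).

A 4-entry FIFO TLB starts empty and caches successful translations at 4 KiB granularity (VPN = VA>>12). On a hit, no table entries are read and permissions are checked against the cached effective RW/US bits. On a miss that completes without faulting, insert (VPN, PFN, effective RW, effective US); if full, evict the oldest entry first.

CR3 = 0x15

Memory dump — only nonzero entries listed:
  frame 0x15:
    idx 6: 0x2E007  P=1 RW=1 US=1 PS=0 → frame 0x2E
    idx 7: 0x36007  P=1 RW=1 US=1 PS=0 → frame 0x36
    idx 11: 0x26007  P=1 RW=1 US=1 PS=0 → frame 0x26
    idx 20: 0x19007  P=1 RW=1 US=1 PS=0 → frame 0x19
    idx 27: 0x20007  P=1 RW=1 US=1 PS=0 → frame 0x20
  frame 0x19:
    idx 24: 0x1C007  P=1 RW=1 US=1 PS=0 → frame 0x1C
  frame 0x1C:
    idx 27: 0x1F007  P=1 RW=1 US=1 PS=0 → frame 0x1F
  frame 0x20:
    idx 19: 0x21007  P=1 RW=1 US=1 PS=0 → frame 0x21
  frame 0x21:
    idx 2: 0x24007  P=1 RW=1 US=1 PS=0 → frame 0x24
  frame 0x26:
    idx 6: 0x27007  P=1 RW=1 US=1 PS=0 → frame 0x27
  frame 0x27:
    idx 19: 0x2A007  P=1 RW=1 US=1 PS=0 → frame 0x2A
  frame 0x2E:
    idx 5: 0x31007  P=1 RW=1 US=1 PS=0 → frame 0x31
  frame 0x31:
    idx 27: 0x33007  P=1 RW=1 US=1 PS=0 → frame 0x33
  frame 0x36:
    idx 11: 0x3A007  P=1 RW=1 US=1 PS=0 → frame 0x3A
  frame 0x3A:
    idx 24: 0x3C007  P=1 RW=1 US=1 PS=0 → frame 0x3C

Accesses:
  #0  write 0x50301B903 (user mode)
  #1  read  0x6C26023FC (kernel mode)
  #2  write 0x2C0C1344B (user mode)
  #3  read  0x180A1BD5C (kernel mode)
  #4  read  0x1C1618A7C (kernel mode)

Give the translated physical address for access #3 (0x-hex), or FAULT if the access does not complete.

Walk each access:
#0 VA=0x50301B903 (w,user):
  [0] read 0x15 idx=20: raw=0x19007 flags P=1 W=1 U=1 S=0
  [1] read 0x19 idx=24: raw=0x1C007 flags P=1 W=1 U=1 S=0
  [2] read 0x1C idx=27: raw=0x1F007 flags P=1 W=1 U=1 S=0
  ⇒ phys 0x1F903  [3 reads]
#1 VA=0x6C26023FC (r,kernel):
  [0] read 0x15 idx=27: raw=0x20007 flags P=1 W=1 U=1 S=0
  [1] read 0x20 idx=19: raw=0x21007 flags P=1 W=1 U=1 S=0
  [2] read 0x21 idx=2: raw=0x24007 flags P=1 W=1 U=1 S=0
  ⇒ phys 0x243FC  [3 reads]
#2 VA=0x2C0C1344B (w,user):
  [0] read 0x15 idx=11: raw=0x26007 flags P=1 W=1 U=1 S=0
  [1] read 0x26 idx=6: raw=0x27007 flags P=1 W=1 U=1 S=0
  [2] read 0x27 idx=19: raw=0x2A007 flags P=1 W=1 U=1 S=0
  ⇒ phys 0x2A44B  [3 reads]
#3 VA=0x180A1BD5C (r,kernel):
  [0] read 0x15 idx=6: raw=0x2E007 flags P=1 W=1 U=1 S=0
  [1] read 0x2E idx=5: raw=0x31007 flags P=1 W=1 U=1 S=0
  [2] read 0x31 idx=27: raw=0x33007 flags P=1 W=1 U=1 S=0
  ⇒ phys 0x33D5C  [3 reads]
#4 VA=0x1C1618A7C (r,kernel):
  [0] read 0x15 idx=7: raw=0x36007 flags P=1 W=1 U=1 S=0
  [1] read 0x36 idx=11: raw=0x3A007 flags P=1 W=1 U=1 S=0
  [2] read 0x3A idx=24: raw=0x3C007 flags P=1 W=1 U=1 S=0
  ⇒ phys 0x3CA7C  [3 reads]

Access #3 PA: 0x33D5C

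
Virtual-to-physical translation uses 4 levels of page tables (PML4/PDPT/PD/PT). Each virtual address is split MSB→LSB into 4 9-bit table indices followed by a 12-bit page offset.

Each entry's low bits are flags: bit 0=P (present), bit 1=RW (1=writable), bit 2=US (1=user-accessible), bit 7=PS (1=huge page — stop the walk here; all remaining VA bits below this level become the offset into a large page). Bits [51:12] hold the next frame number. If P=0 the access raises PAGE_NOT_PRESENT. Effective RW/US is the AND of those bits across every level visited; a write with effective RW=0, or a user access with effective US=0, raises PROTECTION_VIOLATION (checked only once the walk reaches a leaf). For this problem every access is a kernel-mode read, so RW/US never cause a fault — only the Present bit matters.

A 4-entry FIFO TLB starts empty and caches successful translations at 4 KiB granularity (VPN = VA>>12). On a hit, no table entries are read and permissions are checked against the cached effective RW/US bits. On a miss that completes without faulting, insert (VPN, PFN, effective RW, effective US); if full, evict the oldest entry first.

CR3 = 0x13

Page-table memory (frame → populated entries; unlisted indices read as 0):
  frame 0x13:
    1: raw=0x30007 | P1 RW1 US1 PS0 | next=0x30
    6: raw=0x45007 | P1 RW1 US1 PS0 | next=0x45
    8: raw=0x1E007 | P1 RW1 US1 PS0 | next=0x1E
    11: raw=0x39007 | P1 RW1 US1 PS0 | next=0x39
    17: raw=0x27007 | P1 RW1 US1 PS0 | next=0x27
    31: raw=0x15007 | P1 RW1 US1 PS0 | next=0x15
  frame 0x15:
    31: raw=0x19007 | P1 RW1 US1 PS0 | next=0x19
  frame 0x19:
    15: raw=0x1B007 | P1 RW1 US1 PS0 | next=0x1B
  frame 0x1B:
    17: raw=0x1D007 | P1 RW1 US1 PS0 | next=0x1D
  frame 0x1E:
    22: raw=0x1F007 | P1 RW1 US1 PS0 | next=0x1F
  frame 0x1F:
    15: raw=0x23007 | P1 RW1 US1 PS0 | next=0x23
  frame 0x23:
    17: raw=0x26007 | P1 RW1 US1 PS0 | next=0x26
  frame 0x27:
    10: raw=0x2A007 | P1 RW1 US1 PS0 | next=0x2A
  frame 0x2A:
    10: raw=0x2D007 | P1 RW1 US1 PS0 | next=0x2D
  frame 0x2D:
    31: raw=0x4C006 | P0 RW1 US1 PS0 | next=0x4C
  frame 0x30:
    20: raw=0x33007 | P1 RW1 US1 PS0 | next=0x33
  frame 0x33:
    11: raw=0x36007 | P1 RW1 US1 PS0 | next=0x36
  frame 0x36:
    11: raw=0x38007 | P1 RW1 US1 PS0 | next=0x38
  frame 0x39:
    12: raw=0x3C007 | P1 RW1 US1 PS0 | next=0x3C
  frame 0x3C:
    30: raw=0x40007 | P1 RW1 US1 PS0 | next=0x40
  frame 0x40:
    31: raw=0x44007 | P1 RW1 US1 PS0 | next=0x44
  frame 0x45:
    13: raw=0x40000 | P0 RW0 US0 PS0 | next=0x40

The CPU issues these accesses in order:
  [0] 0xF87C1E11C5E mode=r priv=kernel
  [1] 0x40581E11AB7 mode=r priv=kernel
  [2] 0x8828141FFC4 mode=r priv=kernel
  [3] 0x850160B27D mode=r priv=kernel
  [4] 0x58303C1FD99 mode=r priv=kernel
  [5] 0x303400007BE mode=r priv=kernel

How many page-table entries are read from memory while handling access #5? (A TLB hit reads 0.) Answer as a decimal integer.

Walk each access:
#0 VA=0xF87C1E11C5E (r,kernel):
  L0: frame=0x13 idx=31 entry=0x15007 [P=1 RW=1 US=1 PS=0]
  L1: frame=0x15 idx=31 entry=0x19007 [P=1 RW=1 US=1 PS=0]
  L2: frame=0x19 idx=15 entry=0x1B007 [P=1 RW=1 US=1 PS=0]
  L3: frame=0x1B idx=17 entry=0x1D007 [P=1 RW=1 US=1 PS=0]
  ⇒ phys 0x1DC5E  [4 reads]
#1 VA=0x40581E11AB7 (r,kernel):
  L0: frame=0x13 idx=8 entry=0x1E007 [P=1 RW=1 US=1 PS=0]
  L1: frame=0x1E idx=22 entry=0x1F007 [P=1 RW=1 US=1 PS=0]
  L2: frame=0x1F idx=15 entry=0x23007 [P=1 RW=1 US=1 PS=0]
  L3: frame=0x23 idx=17 entry=0x26007 [P=1 RW=1 US=1 PS=0]
  ⇒ phys 0x26AB7  [4 reads]
#2 VA=0x8828141FFC4 (r,kernel):
  L0: frame=0x13 idx=17 entry=0x27007 [P=1 RW=1 US=1 PS=0]
  L1: frame=0x27 idx=10 entry=0x2A007 [P=1 RW=1 US=1 PS=0]
  L2: frame=0x2A idx=10 entry=0x2D007 [P=1 RW=1 US=1 PS=0]
  L3: frame=0x2D idx=31 entry=0x4C006 [P=0 RW=1 US=1 PS=0]
  → PAGE_NOT_PRESENT  (4 entries read)
#3 VA=0x850160B27D (r,kernel):
  L0: frame=0x13 idx=1 entry=0x30007 [P=1 RW=1 US=1 PS=0]
  L1: frame=0x30 idx=20 entry=0x33007 [P=1 RW=1 US=1 PS=0]
  L2: frame=0x33 idx=11 entry=0x36007 [P=1 RW=1 US=1 PS=0]
  L3: frame=0x36 idx=11 entry=0x38007 [P=1 RW=1 US=1 PS=0]
  ⇒ phys 0x3827D  [4 reads]
#4 VA=0x58303C1FD99 (r,kernel):
  L0: frame=0x13 idx=11 entry=0x39007 [P=1 RW=1 US=1 PS=0]
  L1: frame=0x39 idx=12 entry=0x3C007 [P=1 RW=1 US=1 PS=0]
  L2: frame=0x3C idx=30 entry=0x40007 [P=1 RW=1 US=1 PS=0]
  L3: frame=0x40 idx=31 entry=0x44007 [P=1 RW=1 US=1 PS=0]
  ⇒ phys 0x44D99  [4 reads]
#5 VA=0x303400007BE (r,kernel):
  L0: frame=0x13 idx=6 entry=0x45007 [P=1 RW=1 US=1 PS=0]
  L1: frame=0x45 idx=13 entry=0x40000 [P=0 RW=0 US=0 PS=0]
  → PAGE_NOT_PRESENT  (2 entries read)

Entries read for #5: 2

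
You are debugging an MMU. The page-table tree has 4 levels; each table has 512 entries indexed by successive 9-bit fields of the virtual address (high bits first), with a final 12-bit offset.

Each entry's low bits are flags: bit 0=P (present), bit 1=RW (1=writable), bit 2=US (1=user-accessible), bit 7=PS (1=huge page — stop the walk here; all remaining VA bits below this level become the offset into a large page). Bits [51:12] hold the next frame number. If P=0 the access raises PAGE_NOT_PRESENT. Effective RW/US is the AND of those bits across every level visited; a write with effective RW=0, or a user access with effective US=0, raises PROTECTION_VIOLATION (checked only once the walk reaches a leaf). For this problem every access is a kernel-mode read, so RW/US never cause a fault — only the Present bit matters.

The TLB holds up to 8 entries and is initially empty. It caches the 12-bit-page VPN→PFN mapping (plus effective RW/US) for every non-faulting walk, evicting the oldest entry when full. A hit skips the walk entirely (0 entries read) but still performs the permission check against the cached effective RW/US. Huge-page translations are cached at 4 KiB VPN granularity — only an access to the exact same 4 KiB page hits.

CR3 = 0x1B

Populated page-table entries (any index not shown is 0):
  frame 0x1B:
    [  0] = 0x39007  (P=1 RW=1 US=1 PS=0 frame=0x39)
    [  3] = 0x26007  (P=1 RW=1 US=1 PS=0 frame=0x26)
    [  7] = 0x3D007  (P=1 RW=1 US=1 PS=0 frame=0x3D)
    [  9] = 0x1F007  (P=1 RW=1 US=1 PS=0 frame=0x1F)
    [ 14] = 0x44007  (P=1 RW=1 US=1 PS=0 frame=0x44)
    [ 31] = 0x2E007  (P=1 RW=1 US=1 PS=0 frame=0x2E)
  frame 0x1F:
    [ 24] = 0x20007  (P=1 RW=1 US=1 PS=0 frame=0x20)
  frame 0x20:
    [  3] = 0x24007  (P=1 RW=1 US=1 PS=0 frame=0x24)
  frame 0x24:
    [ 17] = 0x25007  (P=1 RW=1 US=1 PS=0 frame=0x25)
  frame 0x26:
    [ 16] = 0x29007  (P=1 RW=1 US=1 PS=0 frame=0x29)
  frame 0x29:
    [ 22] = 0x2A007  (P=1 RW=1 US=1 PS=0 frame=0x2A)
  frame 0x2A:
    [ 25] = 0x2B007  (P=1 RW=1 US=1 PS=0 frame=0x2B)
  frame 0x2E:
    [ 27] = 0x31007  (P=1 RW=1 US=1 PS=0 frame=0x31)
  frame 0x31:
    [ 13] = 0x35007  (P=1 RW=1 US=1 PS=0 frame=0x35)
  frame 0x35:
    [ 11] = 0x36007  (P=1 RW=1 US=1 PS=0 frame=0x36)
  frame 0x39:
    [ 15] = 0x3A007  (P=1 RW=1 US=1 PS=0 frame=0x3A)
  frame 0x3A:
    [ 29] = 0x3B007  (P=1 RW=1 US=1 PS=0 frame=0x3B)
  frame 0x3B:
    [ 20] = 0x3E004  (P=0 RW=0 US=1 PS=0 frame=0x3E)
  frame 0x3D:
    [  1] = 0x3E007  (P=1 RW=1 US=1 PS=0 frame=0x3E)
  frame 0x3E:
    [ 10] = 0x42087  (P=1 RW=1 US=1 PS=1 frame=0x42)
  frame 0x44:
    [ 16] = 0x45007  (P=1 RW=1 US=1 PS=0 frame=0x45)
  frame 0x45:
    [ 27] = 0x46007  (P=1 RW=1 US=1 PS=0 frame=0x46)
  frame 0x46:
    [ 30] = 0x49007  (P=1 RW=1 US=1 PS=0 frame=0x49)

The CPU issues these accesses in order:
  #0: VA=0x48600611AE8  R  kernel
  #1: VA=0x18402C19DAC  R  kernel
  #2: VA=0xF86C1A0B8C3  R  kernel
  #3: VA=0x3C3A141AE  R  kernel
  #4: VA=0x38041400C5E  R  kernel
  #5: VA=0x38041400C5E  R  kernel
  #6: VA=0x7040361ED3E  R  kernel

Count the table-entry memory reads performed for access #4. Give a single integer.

Walk each access:
#0 VA=0x48600611AE8 (r,kernel):
  L0: frame=0x1B idx=9 entry=0x1F007 [P=1 RW=1 US=1 PS=0]
  L1: frame=0x1F idx=24 entry=0x20007 [P=1 RW=1 US=1 PS=0]
  L2: frame=0x20 idx=3 entry=0x24007 [P=1 RW=1 US=1 PS=0]
  L3: frame=0x24 idx=17 entry=0x25007 [P=1 RW=1 US=1 PS=0]
  ✓ 0x25AE8  — 4 lookups
#1 VA=0x18402C19DAC (r,kernel):
  L0: frame=0x1B idx=3 entry=0x26007 [P=1 RW=1 US=1 PS=0]
  L1: frame=0x26 idx=16 entry=0x29007 [P=1 RW=1 US=1 PS=0]
  L2: frame=0x29 idx=22 entry=0x2A007 [P=1 RW=1 US=1 PS=0]
  L3: frame=0x2A idx=25 entry=0x2B007 [P=1 RW=1 US=1 PS=0]
  ✓ 0x2BDAC  — 4 lookups
#2 VA=0xF86C1A0B8C3 (r,kernel):
  L0: frame=0x1B idx=31 entry=0x2E007 [P=1 RW=1 US=1 PS=0]
  L1: frame=0x2E idx=27 entry=0x31007 [P=1 RW=1 US=1 PS=0]
  L2: frame=0x31 idx=13 entry=0x35007 [P=1 RW=1 US=1 PS=0]
  L3: frame=0x35 idx=11 entry=0x36007 [P=1 RW=1 US=1 PS=0]
  ✓ 0x368C3  — 4 lookups
#3 VA=0x3C3A141AE (r,kernel):
  L0: frame=0x1B idx=0 entry=0x39007 [P=1 RW=1 US=1 PS=0]
  L1: frame=0x39 idx=15 entry=0x3A007 [P=1 RW=1 US=1 PS=0]
  L2: frame=0x3A idx=29 entry=0x3B007 [P=1 RW=1 US=1 PS=0]
  L3: frame=0x3B idx=20 entry=0x3E004 [P=0 RW=0 US=1 PS=0]
  ⇒ fault: PAGE_NOT_PRESENT  — 4 lookups
#4 VA=0x38041400C5E (r,kernel):
  L0: frame=0x1B idx=7 entry=0x3D007 [P=1 RW=1 US=1 PS=0]
  L1: frame=0x3D idx=1 entry=0x3E007 [P=1 RW=1 US=1 PS=0]
  L2: frame=0x3E idx=10 entry=0x42087 [P=1 RW=1 US=1 PS=1]
  ✓ 0x42C5E (huge @L2)  — 3 lookups
#5 VA=0x38041400C5E (r,kernel):
  TLB hit vpn=0x38041400 → PA=0x42C5E
#6 VA=0x7040361ED3E (r,kernel):
  L0: frame=0x1B idx=14 entry=0x44007 [P=1 RW=1 US=1 PS=0]
  L1: frame=0x44 idx=16 entry=0x45007 [P=1 RW=1 US=1 PS=0]
  L2: frame=0x45 idx=27 entry=0x46007 [P=1 RW=1 US=1 PS=0]
  L3: frame=0x46 idx=30 entry=0x49007 [P=1 RW=1 US=1 PS=0]
  ✓ 0x49D3E  — 4 lookups

Entries read for #4: 3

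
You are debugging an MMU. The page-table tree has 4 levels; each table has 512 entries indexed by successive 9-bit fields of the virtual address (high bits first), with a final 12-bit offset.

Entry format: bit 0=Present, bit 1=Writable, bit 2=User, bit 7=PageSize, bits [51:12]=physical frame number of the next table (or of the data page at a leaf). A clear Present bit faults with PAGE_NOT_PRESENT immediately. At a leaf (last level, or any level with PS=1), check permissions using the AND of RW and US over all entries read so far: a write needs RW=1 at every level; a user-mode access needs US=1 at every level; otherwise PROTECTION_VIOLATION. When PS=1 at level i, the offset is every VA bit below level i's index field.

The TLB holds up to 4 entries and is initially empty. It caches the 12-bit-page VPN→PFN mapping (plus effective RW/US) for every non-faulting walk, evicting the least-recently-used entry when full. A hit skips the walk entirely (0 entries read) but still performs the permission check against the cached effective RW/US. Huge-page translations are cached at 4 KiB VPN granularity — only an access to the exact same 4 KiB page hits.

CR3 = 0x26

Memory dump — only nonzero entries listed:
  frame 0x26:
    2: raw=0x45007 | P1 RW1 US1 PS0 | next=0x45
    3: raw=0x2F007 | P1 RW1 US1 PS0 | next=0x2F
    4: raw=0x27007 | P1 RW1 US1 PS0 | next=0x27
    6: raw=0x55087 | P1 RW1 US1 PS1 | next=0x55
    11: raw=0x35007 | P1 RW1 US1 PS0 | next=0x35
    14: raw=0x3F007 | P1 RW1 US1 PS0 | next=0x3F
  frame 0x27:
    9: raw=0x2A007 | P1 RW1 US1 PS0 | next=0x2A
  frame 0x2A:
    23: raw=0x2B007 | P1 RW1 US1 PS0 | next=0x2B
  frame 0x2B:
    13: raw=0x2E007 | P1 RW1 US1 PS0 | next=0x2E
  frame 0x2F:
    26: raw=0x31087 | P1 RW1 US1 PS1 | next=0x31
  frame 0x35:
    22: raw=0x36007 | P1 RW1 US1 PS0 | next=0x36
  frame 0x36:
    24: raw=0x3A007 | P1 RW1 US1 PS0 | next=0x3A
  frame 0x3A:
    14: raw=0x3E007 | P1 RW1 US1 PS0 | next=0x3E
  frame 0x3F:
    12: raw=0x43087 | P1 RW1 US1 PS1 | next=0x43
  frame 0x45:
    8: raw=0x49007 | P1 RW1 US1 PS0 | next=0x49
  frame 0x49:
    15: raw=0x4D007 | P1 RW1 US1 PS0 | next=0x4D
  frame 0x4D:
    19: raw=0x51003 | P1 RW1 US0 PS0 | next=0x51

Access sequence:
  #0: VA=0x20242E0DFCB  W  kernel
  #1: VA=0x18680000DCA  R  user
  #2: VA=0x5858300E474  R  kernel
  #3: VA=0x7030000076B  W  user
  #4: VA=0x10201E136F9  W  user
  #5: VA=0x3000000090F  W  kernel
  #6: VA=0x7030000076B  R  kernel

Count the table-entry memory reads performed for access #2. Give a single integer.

Per-access translation:
#0 VA=0x20242E0DFCB (w,kernel):
  [0] read 0x26 idx=4: raw=0x27007 flags P=1 W=1 U=1 S=0
  [1] read 0x27 idx=9: raw=0x2A007 flags P=1 W=1 U=1 S=0
  [2] read 0x2A idx=23: raw=0x2B007 flags P=1 W=1 U=1 S=0
  [3] read 0x2B idx=13: raw=0x2E007 flags P=1 W=1 U=1 S=0
  → PA=0x2EFCB  (4 entries read)
#1 VA=0x18680000DCA (r,user):
  [0] read 0x26 idx=3: raw=0x2F007 flags P=1 W=1 U=1 S=0
  [1] read 0x2F idx=26: raw=0x31087 flags P=1 W=1 U=1 S=1
  → PA=0x31DCA (huge @L1)  (2 entries read)
#2 VA=0x5858300E474 (r,kernel):
  [0] read 0x26 idx=11: raw=0x35007 flags P=1 W=1 U=1 S=0
  [1] read 0x35 idx=22: raw=0x36007 flags P=1 W=1 U=1 S=0
  [2] read 0x36 idx=24: raw=0x3A007 flags P=1 W=1 U=1 S=0
  [3] read 0x3A idx=14: raw=0x3E007 flags P=1 W=1 U=1 S=0
  → PA=0x3E474  (4 entries read)
#3 VA=0x7030000076B (w,user):
  [0] read 0x26 idx=14: raw=0x3F007 flags P=1 W=1 U=1 S=0
  [1] read 0x3F idx=12: raw=0x43087 flags P=1 W=1 U=1 S=1
  → PA=0x4376B (huge @L1)  (2 entries read)
#4 VA=0x10201E136F9 (w,user):
  [0] read 0x26 idx=2: raw=0x45007 flags P=1 W=1 U=1 S=0
  [1] read 0x45 idx=8: raw=0x49007 flags P=1 W=1 U=1 S=0
  [2] read 0x49 idx=15: raw=0x4D007 flags P=1 W=1 U=1 S=0
  [3] read 0x4D idx=19: raw=0x51003 flags P=1 W=1 U=0 S=0
  → PROTECTION_VIOLATION  (4 entries read)
#5 VA=0x3000000090F (w,kernel):
  [0] read 0x26 idx=6: raw=0x55087 flags P=1 W=1 U=1 S=1
  → PA=0x5590F (huge @L0)  (1 entries read)
#6 VA=0x7030000076B (r,kernel):
  TLB hit vpn=0x70300000 → PA=0x4376B

Entries read for #2: 4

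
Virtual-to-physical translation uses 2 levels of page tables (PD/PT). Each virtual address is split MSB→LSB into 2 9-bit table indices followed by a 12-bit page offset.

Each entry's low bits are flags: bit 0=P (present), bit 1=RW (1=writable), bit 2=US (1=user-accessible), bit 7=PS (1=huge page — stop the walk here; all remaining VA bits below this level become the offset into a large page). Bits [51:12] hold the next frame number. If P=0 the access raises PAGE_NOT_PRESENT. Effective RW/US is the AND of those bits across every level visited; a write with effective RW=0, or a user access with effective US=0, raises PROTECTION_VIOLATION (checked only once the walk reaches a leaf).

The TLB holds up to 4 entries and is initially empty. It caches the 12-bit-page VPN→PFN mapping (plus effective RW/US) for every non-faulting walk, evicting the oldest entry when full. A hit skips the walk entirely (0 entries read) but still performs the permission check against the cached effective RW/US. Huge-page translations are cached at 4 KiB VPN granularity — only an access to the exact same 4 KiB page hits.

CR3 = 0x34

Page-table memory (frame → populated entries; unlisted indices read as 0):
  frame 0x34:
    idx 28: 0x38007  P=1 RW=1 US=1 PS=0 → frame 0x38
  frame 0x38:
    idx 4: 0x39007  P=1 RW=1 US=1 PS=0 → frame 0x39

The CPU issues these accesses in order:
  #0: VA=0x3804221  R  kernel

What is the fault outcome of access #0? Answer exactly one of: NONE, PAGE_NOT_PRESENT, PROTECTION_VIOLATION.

Per-access translation:
#0 VA=0x3804221 (r,kernel):
  L0: frame=0x34 idx=28 entry=0x38007 [P=1 RW=1 US=1 PS=0]
  L1: frame=0x38 idx=4 entry=0x39007 [P=1 RW=1 US=1 PS=0]
  ⇒ phys 0x39221  [2 reads]

Access #0 fault: NONE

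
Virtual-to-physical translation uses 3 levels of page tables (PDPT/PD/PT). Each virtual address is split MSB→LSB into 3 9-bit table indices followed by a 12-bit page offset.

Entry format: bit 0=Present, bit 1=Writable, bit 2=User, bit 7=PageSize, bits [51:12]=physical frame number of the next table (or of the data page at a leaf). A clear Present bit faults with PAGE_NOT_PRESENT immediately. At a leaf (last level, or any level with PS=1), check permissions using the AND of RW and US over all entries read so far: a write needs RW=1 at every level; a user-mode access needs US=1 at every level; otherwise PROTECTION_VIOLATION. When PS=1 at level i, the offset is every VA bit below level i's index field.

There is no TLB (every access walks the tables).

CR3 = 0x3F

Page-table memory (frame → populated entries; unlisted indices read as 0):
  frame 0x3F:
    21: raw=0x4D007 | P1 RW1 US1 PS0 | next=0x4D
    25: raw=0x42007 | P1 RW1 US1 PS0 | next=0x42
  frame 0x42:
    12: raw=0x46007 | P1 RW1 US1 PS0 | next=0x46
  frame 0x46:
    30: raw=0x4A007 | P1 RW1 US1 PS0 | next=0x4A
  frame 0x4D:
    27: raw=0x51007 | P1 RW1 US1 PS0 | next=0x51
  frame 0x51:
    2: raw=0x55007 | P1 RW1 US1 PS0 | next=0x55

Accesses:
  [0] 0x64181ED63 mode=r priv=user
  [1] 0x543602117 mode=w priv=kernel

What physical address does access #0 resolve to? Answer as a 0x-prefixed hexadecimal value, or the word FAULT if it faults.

Walk each access:
#0 VA=0x64181ED63 (r,user):
  L0 @0x3F[25] → 0x42007  P=1,RW=1,US=1,PS=0
  L1 @0x42[12] → 0x46007  P=1,RW=1,US=1,PS=0
  L2 @0x46[30] → 0x4A007  P=1,RW=1,US=1,PS=0
  ⇒ phys 0x4AD63  [3 reads]
#1 VA=0x543602117 (w,kernel):
  L0 @0x3F[21] → 0x4D007  P=1,RW=1,US=1,PS=0
  L1 @0x4D[27] → 0x51007  P=1,RW=1,US=1,PS=0
  L2 @0x51[2] → 0x55007  P=1,RW=1,US=1,PS=0
  ⇒ phys 0x55117  [3 reads]

Access #0 PA: 0x4AD63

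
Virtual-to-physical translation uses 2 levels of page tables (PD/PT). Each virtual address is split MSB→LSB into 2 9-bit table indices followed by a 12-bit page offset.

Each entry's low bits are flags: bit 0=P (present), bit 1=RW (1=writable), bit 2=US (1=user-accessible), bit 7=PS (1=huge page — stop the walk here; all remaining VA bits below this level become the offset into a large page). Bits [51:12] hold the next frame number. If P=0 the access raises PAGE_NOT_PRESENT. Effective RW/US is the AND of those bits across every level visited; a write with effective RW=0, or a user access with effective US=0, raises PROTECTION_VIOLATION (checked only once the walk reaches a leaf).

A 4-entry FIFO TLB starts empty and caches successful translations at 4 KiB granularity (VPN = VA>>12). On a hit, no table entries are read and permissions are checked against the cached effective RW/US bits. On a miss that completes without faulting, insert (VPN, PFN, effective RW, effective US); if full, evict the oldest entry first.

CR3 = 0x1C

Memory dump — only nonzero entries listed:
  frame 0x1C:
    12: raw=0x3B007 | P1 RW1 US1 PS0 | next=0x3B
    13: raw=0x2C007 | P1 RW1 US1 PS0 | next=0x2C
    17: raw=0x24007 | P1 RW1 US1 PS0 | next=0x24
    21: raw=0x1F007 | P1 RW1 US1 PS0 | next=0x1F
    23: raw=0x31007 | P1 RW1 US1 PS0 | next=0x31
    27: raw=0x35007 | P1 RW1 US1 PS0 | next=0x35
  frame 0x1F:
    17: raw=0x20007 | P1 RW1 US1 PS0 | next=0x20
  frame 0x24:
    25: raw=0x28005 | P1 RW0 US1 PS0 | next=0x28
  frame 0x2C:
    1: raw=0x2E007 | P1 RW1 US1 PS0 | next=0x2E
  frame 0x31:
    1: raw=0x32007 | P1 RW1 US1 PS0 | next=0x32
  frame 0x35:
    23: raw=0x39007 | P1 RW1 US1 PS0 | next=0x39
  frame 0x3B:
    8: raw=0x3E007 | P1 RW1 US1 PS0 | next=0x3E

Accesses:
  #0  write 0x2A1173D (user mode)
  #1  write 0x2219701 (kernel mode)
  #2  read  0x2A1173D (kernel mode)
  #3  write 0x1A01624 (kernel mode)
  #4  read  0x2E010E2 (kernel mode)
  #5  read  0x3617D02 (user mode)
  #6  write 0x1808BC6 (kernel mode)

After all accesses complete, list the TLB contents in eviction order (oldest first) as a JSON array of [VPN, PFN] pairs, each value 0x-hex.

Per-access translation:
#0 VA=0x2A1173D (w,user):
  L0: frame=0x1C idx=21 entry=0x1F007 [P=1 RW=1 US=1 PS=0]
  L1: frame=0x1F idx=17 entry=0x20007 [P=1 RW=1 US=1 PS=0]
  ⇒ phys 0x2073D  [2 reads]
#1 VA=0x2219701 (w,kernel):
  L0: frame=0x1C idx=17 entry=0x24007 [P=1 RW=1 US=1 PS=0]
  L1: frame=0x24 idx=25 entry=0x28005 [P=1 RW=0 US=1 PS=0]
  ⇒ fault: PROTECTION_VIOLATION  — 2 lookups
#2 VA=0x2A1173D (r,kernel):
  TLB hit vpn=0x2A11 → PA=0x2073D
#3 VA=0x1A01624 (w,kernel):
  L0: frame=0x1C idx=13 entry=0x2C007 [P=1 RW=1 US=1 PS=0]
  L1: frame=0x2C idx=1 entry=0x2E007 [P=1 RW=1 US=1 PS=0]
  ⇒ phys 0x2E624  [2 reads]
#4 VA=0x2E010E2 (r,kernel):
  L0: frame=0x1C idx=23 entry=0x31007 [P=1 RW=1 US=1 PS=0]
  L1: frame=0x31 idx=1 entry=0x32007 [P=1 RW=1 US=1 PS=0]
  ⇒ phys 0x320E2  [2 reads]
#5 VA=0x3617D02 (r,user):
  L0: frame=0x1C idx=27 entry=0x35007 [P=1 RW=1 US=1 PS=0]
  L1: frame=0x35 idx=23 entry=0x39007 [P=1 RW=1 US=1 PS=0]
  ⇒ phys 0x39D02  [2 reads]
#6 VA=0x1808BC6 (w,kernel):
  L0: frame=0x1C idx=12 entry=0x3B007 [P=1 RW=1 US=1 PS=0]
  L1: frame=0x3B idx=8 entry=0x3E007 [P=1 RW=1 US=1 PS=0]
  ⇒ phys 0x3EBC6  [2 reads]

TLB: [["0x1A01", "0x2E"], ["0x2E01", "0x32"], ["0x3617", "0x39"], ["0x1808", "0x3E"]]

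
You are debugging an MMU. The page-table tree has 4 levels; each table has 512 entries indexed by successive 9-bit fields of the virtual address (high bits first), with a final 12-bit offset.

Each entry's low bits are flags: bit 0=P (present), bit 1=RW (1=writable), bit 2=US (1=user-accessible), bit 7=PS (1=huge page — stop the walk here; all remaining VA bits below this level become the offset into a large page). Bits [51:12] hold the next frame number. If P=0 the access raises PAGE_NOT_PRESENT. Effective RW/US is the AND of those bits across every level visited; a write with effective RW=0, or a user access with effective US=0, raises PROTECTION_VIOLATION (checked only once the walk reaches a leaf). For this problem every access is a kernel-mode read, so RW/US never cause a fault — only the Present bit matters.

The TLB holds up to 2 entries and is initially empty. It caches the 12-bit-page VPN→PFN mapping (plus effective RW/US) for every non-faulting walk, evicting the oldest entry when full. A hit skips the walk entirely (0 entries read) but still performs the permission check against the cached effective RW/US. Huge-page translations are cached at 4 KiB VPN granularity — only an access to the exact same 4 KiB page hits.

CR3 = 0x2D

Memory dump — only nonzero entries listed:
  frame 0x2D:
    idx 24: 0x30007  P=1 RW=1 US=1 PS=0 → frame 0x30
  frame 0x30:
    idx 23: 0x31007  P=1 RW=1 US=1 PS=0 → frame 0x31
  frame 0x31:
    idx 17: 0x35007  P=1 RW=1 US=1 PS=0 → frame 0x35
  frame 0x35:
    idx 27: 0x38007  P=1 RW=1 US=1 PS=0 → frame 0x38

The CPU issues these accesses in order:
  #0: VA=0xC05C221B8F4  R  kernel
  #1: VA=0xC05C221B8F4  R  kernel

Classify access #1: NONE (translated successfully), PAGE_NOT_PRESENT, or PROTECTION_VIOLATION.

Trace:
#0 VA=0xC05C221B8F4 (r,kernel):
  L0: frame=0x2D idx=24 entry=0x30007 [P=1 RW=1 US=1 PS=0]
  L1: frame=0x30 idx=23 entry=0x31007 [P=1 RW=1 US=1 PS=0]
  L2: frame=0x31 idx=17 entry=0x35007 [P=1 RW=1 US=1 PS=0]
  L3: frame=0x35 idx=27 entry=0x38007 [P=1 RW=1 US=1 PS=0]
  ✓ 0x388F4  — 4 lookups
#1 VA=0xC05C221B8F4 (r,kernel):
  TLB hit vpn=0xC05C221B → PA=0x388F4

Access #1 fault: NONE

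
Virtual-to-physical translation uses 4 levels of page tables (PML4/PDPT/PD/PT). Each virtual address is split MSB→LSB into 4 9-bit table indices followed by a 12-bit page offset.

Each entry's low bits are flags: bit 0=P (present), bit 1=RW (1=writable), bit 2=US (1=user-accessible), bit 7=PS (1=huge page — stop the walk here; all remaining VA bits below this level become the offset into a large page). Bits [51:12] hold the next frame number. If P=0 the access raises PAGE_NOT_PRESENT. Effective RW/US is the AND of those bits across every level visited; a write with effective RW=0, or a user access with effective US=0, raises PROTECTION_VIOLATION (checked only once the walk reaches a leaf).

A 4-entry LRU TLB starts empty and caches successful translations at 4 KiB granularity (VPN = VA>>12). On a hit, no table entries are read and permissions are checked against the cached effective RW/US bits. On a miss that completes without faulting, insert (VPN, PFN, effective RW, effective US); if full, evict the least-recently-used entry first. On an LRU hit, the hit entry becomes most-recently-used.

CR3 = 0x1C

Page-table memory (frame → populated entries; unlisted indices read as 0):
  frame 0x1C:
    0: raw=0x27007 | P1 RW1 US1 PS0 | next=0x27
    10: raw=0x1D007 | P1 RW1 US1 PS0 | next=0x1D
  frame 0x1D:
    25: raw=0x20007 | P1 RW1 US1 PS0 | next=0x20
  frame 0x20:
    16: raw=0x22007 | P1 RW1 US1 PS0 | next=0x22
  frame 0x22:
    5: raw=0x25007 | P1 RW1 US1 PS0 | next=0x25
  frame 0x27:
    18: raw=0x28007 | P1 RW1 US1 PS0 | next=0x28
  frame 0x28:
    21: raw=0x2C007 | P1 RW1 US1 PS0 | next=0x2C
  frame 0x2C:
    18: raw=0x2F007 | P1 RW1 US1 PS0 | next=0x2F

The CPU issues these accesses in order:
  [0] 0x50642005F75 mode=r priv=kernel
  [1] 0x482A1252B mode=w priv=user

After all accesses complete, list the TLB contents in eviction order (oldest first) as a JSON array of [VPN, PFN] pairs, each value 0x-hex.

Walk each access:
#0 VA=0x50642005F75 (r,kernel):
  L0: frame=0x1C idx=10 entry=0x1D007 [P=1 RW=1 US=1 PS=0]
  L1: frame=0x1D idx=25 entry=0x20007 [P=1 RW=1 US=1 PS=0]
  L2: frame=0x20 idx=16 entry=0x22007 [P=1 RW=1 US=1 PS=0]
  L3: frame=0x22 idx=5 entry=0x25007 [P=1 RW=1 US=1 PS=0]
  ⇒ phys 0x25F75  [4 reads]
#1 VA=0x482A1252B (w,user):
  L0: frame=0x1C idx=0 entry=0x27007 [P=1 RW=1 US=1 PS=0]
  L1: frame=0x27 idx=18 entry=0x28007 [P=1 RW=1 US=1 PS=0]
  L2: frame=0x28 idx=21 entry=0x2C007 [P=1 RW=1 US=1 PS=0]
  L3: frame=0x2C idx=18 entry=0x2F007 [P=1 RW=1 US=1 PS=0]
  ⇒ phys 0x2F52B  [4 reads]

TLB: [["0x50642005", "0x25"], ["0x482A12", "0x2F"]]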